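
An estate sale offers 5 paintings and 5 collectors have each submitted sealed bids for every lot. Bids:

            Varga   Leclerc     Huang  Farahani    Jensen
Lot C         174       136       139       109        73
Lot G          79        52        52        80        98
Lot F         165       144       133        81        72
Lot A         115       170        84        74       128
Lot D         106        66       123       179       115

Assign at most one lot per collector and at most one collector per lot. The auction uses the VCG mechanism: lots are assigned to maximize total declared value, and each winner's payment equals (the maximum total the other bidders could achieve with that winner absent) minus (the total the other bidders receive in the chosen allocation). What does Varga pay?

Efficient allocation: Varga→Lot C ($174), Leclerc→Lot A ($170), Huang→Lot F ($133), Farahani→Lot D ($179), Jensen→Lot G ($98); total welfare W = $754.
Varga receives Lot C at value $174, so the others get W − 174 = $580.
Without Varga: best allocation of the remaining 4 bidders over all 5 lots is Leclerc→Lot F ($144), Huang→Lot C ($139), Farahani→Lot D ($179), Jensen→Lot A ($128), total $590.
VCG payment = (others' best without Varga) − (others' welfare with Varga) = 590 − 580 = $10.

Varga pays $10.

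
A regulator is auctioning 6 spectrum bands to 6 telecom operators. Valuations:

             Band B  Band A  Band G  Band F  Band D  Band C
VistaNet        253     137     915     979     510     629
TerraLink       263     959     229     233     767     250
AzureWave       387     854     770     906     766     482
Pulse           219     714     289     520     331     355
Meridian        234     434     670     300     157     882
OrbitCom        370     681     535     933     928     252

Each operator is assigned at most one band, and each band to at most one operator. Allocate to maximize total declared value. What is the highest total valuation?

Maximum total: $4809M

Optimal: VistaNet→Band G ($915M), TerraLink→Band A ($959M), AzureWave→Band F ($906M), Pulse→Band B ($219M), Meridian→Band C ($882M), OrbitCom→Band D ($928M) — total 915+959+906+219+882+928 = $4809M.
Column-greedy (each band in turn goes to its best remaining operator) gives $4407M, worse by 402.
No other one-to-one assignment exceeds $4809M.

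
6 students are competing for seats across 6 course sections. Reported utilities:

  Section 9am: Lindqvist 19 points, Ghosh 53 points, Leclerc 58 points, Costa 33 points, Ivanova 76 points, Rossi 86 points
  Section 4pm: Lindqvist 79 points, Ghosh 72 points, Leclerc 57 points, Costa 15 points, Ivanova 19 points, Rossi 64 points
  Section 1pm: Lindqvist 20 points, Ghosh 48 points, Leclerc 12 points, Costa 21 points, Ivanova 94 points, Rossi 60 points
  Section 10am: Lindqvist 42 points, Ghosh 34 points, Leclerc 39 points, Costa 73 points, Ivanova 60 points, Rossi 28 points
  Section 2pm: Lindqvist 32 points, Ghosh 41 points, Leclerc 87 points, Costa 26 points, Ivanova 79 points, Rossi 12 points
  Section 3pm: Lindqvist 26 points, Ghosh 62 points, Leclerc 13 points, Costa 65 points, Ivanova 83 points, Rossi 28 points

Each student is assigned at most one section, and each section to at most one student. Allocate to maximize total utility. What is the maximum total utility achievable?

Maximum total: 481 points

Treat this as an assignment problem: match each student to one section.
Optimal: Lindqvist→Section 4pm (79 points), Ghosh→Section 3pm (62 points), Leclerc→Section 2pm (87 points), Costa→Section 10am (73 points), Ivanova→Section 1pm (94 points), Rossi→Section 9am (86 points) — total 79+62+87+73+94+86 = 481 points.
Swapping Costa↔Leclerc (Costa→Section 2pm 26 points, Leclerc→Section 10am 39 points) loses 95.
Every other assignment is strictly worse.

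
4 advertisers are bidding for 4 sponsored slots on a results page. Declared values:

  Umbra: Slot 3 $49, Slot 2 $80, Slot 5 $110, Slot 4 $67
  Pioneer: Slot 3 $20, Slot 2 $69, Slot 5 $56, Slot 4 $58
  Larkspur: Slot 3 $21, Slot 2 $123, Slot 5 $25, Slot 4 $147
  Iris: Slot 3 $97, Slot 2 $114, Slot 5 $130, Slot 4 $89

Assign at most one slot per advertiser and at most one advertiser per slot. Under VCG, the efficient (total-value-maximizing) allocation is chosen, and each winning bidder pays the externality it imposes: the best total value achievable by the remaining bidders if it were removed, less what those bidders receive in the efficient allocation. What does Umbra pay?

Umbra pays $33.

Efficient allocation: Umbra→Slot 5 ($110), Pioneer→Slot 2 ($69), Larkspur→Slot 4 ($147), Iris→Slot 3 ($97); total welfare W = $423.
Umbra receives Slot 5 at value $110, so the others get W − 110 = $313.
Without Umbra: best allocation of the remaining 3 bidders over all 4 slots is Pioneer→Slot 2 ($69), Larkspur→Slot 4 ($147), Iris→Slot 5 ($130), total $346.
VCG payment = (others' best without Umbra) − (others' welfare with Umbra) = 346 − 313 = $33.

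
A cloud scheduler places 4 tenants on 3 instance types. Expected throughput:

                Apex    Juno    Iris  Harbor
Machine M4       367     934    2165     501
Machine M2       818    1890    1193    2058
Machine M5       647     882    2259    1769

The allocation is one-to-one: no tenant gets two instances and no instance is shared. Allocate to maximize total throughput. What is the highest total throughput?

Optimal: Iris→Machine M4 (2165 ops/s), Juno→Machine M2 (1890 ops/s), Harbor→Machine M5 (1769 ops/s) — total 2165+1890+1769 = 5824 ops/s.
Max-entry greedy (repeatedly take the single best remaining cell) gives 5251 ops/s, worse by 573.
Next-best assignment: Juno→Machine M4, Harbor→Machine M2, Iris→Machine M5 = 5251 ops/s.
Checked against all permutations: 5824 ops/s is optimal.

Max total: 5824 ops/s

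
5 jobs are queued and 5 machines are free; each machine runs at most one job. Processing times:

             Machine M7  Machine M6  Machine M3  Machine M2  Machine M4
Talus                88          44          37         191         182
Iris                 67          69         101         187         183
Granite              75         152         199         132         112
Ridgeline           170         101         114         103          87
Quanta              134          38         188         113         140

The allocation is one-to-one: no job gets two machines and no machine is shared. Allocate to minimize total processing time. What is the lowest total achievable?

Minimum total: 357 min

Optimal: Talus→Machine M3 (37 min), Iris→Machine M7 (67 min), Granite→Machine M4 (112 min), Ridgeline→Machine M2 (103 min), Quanta→Machine M6 (38 min) — total 37+67+112+103+38 = 357 min.
No other one-to-one assignment undercuts 357 min.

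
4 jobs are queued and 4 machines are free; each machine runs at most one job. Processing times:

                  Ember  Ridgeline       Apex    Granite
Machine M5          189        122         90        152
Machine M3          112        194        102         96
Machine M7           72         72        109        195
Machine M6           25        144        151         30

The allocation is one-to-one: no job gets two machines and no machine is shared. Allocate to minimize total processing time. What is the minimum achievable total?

Minimum total: 283 min

Optimal: Ember→Machine M6 (25 min), Ridgeline→Machine M7 (72 min), Apex→Machine M5 (90 min), Granite→Machine M3 (96 min) — total 25+72+90+96 = 283 min.
Next-best assignment: Ember→Machine M3, Ridgeline→Machine M7, Apex→Machine M5, Granite→Machine M6 = 304 min.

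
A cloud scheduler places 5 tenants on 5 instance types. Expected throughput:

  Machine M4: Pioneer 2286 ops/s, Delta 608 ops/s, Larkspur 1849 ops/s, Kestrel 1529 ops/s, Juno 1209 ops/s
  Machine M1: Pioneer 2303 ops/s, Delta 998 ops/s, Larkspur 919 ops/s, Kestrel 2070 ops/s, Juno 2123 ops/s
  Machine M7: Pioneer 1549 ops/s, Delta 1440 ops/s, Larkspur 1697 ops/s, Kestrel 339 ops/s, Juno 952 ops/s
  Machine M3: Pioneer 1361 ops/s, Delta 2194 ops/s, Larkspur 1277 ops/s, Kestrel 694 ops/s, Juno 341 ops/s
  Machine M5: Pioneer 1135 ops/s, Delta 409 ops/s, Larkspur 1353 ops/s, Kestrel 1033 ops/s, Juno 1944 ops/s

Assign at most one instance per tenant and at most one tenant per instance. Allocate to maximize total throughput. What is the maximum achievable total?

Optimal: Pioneer→Machine M4 (2286 ops/s), Delta→Machine M3 (2194 ops/s), Larkspur→Machine M7 (1697 ops/s), Kestrel→Machine M1 (2070 ops/s), Juno→Machine M5 (1944 ops/s) — total 2286+2194+1697+2070+1944 = 10191 ops/s.
Row-greedy (each tenant in turn takes its best remaining instance) gives 8331 ops/s, worse by 1860.

Max total: 10191 ops/s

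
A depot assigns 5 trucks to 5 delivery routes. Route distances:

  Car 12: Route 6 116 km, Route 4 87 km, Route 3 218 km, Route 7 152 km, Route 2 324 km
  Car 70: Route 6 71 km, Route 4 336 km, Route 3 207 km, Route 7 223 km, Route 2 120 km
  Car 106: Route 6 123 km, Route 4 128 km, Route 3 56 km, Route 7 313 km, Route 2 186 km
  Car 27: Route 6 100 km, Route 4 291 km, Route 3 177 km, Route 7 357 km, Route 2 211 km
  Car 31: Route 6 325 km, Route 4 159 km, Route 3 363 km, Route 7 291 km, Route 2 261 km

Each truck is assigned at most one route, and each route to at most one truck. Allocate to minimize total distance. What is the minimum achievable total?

Min total: 587 km

This is the linear assignment problem.
Optimal: Car 12→Route 7 (152 km), Car 70→Route 2 (120 km), Car 106→Route 3 (56 km), Car 27→Route 6 (100 km), Car 31→Route 4 (159 km) — total 152+120+56+100+159 = 587 km.
Min-entry greedy (repeatedly take the single cheapest remaining cell) gives 716 km, worse by 129.
Next-best assignment: Car 12→Route 7, Car 70→Route 6, Car 106→Route 3, Car 27→Route 2, Car 31→Route 4 = 649 km.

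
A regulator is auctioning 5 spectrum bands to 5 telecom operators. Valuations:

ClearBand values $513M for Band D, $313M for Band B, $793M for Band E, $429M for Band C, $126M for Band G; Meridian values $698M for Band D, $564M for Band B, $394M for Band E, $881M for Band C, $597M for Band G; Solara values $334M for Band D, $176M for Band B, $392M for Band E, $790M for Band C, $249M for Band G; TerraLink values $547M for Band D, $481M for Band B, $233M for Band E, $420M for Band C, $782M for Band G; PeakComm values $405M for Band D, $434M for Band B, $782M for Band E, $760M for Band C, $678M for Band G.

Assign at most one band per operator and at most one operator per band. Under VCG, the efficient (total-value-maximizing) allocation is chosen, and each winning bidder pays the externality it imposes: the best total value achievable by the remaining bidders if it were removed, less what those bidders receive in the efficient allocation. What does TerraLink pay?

TerraLink pays $244M.

Efficient allocation: ClearBand→Band E ($793M), Meridian→Band D ($698M), Solara→Band C ($790M), TerraLink→Band G ($782M), PeakComm→Band B ($434M); total welfare W = $3497M.
TerraLink receives Band G at value $782M, so the others get W − 782 = $2715M.
Without TerraLink: best allocation of the remaining 4 bidders over all 5 bands is ClearBand→Band E ($793M), Meridian→Band D ($698M), Solara→Band C ($790M), PeakComm→Band G ($678M), total $2959M.
VCG payment = (others' best without TerraLink) − (others' welfare with TerraLink) = 2959 − 2715 = $244M.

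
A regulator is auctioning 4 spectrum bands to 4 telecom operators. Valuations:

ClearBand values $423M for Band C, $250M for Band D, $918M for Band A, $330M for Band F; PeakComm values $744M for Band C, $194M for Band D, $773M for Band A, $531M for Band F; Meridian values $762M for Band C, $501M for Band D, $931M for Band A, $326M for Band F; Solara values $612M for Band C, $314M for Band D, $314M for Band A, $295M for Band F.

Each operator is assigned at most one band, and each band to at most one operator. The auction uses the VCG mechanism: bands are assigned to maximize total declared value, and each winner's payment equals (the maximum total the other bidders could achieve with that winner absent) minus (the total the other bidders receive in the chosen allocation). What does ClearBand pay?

ClearBand pays $430M.

Efficient allocation: ClearBand→Band A ($918M), PeakComm→Band F ($531M), Meridian→Band D ($501M), Solara→Band C ($612M); total welfare W = $2562M.
ClearBand receives Band A at value $918M, so the others get W − 918 = $1644M.
Without ClearBand: best allocation of the remaining 3 bidders over all 4 bands is PeakComm→Band F ($531M), Meridian→Band A ($931M), Solara→Band C ($612M), total $2074M.
VCG payment = (others' best without ClearBand) − (others' welfare with ClearBand) = 2074 − 1644 = $430M.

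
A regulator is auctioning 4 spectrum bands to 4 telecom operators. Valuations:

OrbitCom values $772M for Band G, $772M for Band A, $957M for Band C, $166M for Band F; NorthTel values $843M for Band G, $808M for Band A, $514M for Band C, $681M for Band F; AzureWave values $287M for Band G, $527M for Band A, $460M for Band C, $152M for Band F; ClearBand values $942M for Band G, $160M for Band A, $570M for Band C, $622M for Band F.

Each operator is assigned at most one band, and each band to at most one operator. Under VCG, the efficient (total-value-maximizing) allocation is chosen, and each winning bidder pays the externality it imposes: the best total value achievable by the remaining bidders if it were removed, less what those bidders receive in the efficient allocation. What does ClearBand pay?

Efficient allocation: OrbitCom→Band C ($957M), NorthTel→Band F ($681M), AzureWave→Band A ($527M), ClearBand→Band G ($942M); total welfare W = $3107M.
ClearBand receives Band G at value $942M, so the others get W − 942 = $2165M.
Without ClearBand: best allocation of the remaining 3 bidders over all 4 bands is OrbitCom→Band C ($957M), NorthTel→Band G ($843M), AzureWave→Band A ($527M), total $2327M.
VCG payment = (others' best without ClearBand) − (others' welfare with ClearBand) = 2327 − 2165 = $162M.

ClearBand pays $162M.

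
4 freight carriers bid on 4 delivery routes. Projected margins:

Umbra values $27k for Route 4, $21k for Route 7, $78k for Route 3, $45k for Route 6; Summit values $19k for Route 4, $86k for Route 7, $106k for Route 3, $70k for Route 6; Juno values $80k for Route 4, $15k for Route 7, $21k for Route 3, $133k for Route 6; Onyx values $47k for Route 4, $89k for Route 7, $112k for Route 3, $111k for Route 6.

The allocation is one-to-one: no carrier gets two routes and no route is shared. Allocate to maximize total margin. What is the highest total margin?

Maximum total: $358k

Optimal: Umbra→Route 4 ($27k), Summit→Route 7 ($86k), Juno→Route 6 ($133k), Onyx→Route 3 ($112k) — total 27+86+133+112 = $358k.
Column-greedy (each route in turn goes to its best remaining carrier) gives $320k, worse by 38.
Checked against all permutations: $358k is optimal.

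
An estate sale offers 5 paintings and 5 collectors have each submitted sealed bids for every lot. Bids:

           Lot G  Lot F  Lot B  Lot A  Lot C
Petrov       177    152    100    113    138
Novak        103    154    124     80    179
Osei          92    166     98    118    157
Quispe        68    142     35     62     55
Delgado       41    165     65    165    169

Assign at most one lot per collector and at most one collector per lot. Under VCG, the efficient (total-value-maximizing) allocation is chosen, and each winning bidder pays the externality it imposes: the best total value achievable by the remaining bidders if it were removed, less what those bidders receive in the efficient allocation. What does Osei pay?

Osei pays $55.

Efficient allocation: Petrov→Lot G ($177), Novak→Lot B ($124), Osei→Lot C ($157), Quispe→Lot F ($142), Delgado→Lot A ($165); total welfare W = $765.
Osei receives Lot C at value $157, so the others get W − 157 = $608.
Without Osei: best allocation of the remaining 4 bidders over all 5 lots is Petrov→Lot G ($177), Novak→Lot C ($179), Quispe→Lot F ($142), Delgado→Lot A ($165), total $663.
VCG payment = (others' best without Osei) − (others' welfare with Osei) = 663 − 608 = $55.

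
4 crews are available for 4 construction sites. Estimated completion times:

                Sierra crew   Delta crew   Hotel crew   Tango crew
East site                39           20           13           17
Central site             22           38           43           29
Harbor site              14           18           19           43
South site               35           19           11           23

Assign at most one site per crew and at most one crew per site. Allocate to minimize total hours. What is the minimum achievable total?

Min total: 68 hours

This is the linear assignment problem.
Optimal: Sierra crew→Central site (22 hours), Delta crew→Harbor site (18 hours), Hotel crew→South site (11 hours), Tango crew→East site (17 hours) — total 22+18+11+17 = 68 hours.
Row-greedy (each crew in turn takes its cheapest remaining site) gives 75 hours, worse by 7.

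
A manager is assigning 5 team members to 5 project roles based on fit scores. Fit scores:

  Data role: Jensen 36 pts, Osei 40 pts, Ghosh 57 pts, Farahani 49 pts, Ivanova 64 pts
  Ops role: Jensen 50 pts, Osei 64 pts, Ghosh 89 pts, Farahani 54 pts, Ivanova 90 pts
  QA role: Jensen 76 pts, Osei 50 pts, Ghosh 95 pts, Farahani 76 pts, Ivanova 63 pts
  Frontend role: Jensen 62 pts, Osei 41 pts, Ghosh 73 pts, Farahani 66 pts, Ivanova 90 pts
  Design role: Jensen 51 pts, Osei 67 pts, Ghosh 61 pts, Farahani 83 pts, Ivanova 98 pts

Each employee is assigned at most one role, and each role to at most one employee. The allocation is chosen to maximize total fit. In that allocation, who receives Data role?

Osei receives Data role.

This is the linear assignment problem.
Optimal: Jensen→QA role (76 pts), Osei→Data role (40 pts), Ghosh→Ops role (89 pts), Farahani→Design role (83 pts), Ivanova→Frontend role (90 pts) — total 76+40+89+83+90 = 378 pts.
Column-greedy (each role in turn goes to its best remaining employee) gives 362 pts, worse by 16.
Swapping Farahani↔Jensen (Farahani→QA role 76 pts, Jensen→Design role 51 pts) loses 32.
Every other assignment is strictly worse.
Osei's own top role is Design role (67 pts), but forcing Osei→Design role and reassigning the rest optimally gives only 371 pts — worse by 7.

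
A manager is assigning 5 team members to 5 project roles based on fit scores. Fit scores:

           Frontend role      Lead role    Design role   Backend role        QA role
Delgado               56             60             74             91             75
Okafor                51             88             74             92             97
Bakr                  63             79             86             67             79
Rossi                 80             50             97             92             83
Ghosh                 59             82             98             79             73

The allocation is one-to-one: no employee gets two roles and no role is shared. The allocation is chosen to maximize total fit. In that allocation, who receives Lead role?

Bakr receives Lead role.

Optimal: Delgado→Backend role (91 pts), Okafor→QA role (97 pts), Bakr→Lead role (79 pts), Rossi→Frontend role (80 pts), Ghosh→Design role (98 pts) — total 91+97+79+80+98 = 445 pts.
Column-greedy (each role in turn goes to its best remaining employee) gives 436 pts, worse by 9.
Next-best assignment: Delgado→Backend role, Okafor→Lead role, Bakr→QA role, Rossi→Frontend role, Ghosh→Design role = 436 pts.
Bakr's own top role is Design role (86 pts), but forcing Bakr→Design role and reassigning the rest optimally gives only 436 pts — worse by 9.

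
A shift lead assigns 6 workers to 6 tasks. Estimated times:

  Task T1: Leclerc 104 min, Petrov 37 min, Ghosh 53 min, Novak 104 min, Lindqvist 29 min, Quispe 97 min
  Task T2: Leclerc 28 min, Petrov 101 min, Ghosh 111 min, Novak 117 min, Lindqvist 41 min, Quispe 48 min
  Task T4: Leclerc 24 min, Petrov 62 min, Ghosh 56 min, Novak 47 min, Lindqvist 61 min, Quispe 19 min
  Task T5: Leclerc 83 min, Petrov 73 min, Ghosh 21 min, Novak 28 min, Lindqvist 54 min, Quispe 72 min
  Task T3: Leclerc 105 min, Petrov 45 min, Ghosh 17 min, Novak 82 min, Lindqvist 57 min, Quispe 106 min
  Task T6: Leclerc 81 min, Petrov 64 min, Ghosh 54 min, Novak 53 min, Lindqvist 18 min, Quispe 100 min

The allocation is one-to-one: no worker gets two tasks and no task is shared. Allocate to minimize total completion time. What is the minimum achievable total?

Treat this as an assignment problem: match each worker to one task.
Optimal: Leclerc→Task T2 (28 min), Petrov→Task T1 (37 min), Ghosh→Task T3 (17 min), Novak→Task T5 (28 min), Lindqvist→Task T6 (18 min), Quispe→Task T4 (19 min) — total 28+37+17+28+18+19 = 147 min.
Column-greedy (each task in turn goes to its cheapest remaining worker) gives 195 min, worse by 48.
Next-best assignment: Leclerc→Task T4, Petrov→Task T1, Ghosh→Task T3, Novak→Task T5, Lindqvist→Task T6, Quispe→Task T2 = 172 min.
Checked against all permutations: 147 min is optimal.

Min total: 147 min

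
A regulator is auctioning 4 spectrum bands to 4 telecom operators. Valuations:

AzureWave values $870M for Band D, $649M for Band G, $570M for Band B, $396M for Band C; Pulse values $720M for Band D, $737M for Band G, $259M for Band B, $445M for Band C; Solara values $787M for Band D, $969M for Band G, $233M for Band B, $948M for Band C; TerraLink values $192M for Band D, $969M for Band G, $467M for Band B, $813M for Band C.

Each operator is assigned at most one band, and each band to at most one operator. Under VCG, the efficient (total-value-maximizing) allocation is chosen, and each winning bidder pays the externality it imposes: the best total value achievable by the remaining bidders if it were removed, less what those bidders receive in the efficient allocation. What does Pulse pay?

Pulse pays $300M.

Efficient allocation: AzureWave→Band B ($570M), Pulse→Band D ($720M), Solara→Band C ($948M), TerraLink→Band G ($969M); total welfare W = $3207M.
Pulse receives Band D at value $720M, so the others get W − 720 = $2487M.
Without Pulse: best allocation of the remaining 3 bidders over all 4 bands is AzureWave→Band D ($870M), Solara→Band C ($948M), TerraLink→Band G ($969M), total $2787M.
VCG payment = (others' best without Pulse) − (others' welfare with Pulse) = 2787 − 2487 = $300M.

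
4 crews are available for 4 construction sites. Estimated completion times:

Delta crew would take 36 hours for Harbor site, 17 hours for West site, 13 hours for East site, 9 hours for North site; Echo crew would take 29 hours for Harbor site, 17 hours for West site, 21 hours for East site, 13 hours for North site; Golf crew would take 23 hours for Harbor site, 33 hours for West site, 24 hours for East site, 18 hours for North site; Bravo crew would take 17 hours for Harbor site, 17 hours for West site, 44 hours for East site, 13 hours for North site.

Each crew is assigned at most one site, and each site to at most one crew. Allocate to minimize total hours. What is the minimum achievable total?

Treat this as an assignment problem: match each crew to one site.
Optimal: Delta crew→East site (13 hours), Echo crew→West site (17 hours), Golf crew→North site (18 hours), Bravo crew→Harbor site (17 hours) — total 13+17+18+17 = 65 hours.
Column-greedy (each site in turn goes to its cheapest remaining crew) gives 73 hours, worse by 8.
Next-best assignment: Delta crew→East site, Echo crew→West site, Golf crew→Harbor site, Bravo crew→North site = 66 hours.

Minimum total: 65 hours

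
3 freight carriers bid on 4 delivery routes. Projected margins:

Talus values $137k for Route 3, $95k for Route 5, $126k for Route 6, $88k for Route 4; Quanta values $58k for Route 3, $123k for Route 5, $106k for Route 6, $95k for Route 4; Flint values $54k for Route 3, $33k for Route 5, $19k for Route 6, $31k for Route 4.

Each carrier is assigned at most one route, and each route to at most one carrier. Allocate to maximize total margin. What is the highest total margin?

Treat this as an assignment problem: match each carrier to one route.
Optimal: Talus→Route 6 ($126k), Quanta→Route 5 ($123k), Flint→Route 3 ($54k) — total 126+123+54 = $303k.
Max-entry greedy (repeatedly take the single best remaining cell) gives $291k, worse by 12.
Next-best assignment: Talus→Route 3, Quanta→Route 5, Flint→Route 4 = $291k.
Swapping Flint↔Quanta (Flint→Route 5 $33k, Quanta→Route 3 $58k) loses 86.

Max total: $303k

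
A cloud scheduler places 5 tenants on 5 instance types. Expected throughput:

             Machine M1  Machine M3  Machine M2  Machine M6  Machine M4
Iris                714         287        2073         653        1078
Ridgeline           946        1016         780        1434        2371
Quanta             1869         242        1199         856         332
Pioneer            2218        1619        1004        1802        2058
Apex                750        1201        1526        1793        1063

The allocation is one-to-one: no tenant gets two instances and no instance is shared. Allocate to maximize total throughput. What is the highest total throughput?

Maximum total: 9725 ops/s

This is the linear assignment problem.
Optimal: Iris→Machine M2 (2073 ops/s), Ridgeline→Machine M4 (2371 ops/s), Quanta→Machine M1 (1869 ops/s), Pioneer→Machine M3 (1619 ops/s), Apex→Machine M6 (1793 ops/s) — total 2073+2371+1869+1619+1793 = 9725 ops/s.
Row-greedy (each tenant in turn takes its best remaining instance) gives 9316 ops/s, worse by 409.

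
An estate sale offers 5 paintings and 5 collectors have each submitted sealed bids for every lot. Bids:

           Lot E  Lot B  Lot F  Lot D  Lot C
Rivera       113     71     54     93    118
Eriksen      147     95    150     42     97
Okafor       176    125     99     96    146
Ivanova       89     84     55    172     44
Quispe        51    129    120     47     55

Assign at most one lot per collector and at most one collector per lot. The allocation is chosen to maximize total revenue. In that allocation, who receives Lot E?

Optimal: Rivera→Lot C ($118), Eriksen→Lot F ($150), Okafor→Lot E ($176), Ivanova→Lot D ($172), Quispe→Lot B ($129) — total 118+150+176+172+129 = $745.

Okafor receives Lot E.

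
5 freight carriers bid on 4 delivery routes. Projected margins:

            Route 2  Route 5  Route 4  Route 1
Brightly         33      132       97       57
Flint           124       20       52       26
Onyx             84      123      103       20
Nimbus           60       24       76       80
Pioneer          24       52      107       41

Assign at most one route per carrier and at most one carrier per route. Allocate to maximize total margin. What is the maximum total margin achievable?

Maximum total: $443k

Optimal: Flint→Route 2 ($124k), Brightly→Route 5 ($132k), Pioneer→Route 4 ($107k), Nimbus→Route 1 ($80k) — total 124+132+107+80 = $443k.
Swapping Nimbus↔Pioneer (Nimbus→Route 4 $76k, Pioneer→Route 1 $41k) loses 70.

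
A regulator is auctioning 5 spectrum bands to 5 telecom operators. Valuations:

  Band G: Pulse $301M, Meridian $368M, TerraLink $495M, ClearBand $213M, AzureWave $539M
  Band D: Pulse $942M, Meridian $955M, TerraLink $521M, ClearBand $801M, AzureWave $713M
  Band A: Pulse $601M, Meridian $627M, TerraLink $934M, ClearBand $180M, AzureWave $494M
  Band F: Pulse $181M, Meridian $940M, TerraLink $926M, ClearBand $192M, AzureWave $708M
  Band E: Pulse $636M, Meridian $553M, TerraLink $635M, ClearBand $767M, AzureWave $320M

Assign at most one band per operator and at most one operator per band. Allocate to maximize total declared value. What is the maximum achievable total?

Max total: $4122M

Optimal: Pulse→Band D ($942M), Meridian→Band F ($940M), TerraLink→Band A ($934M), ClearBand→Band E ($767M), AzureWave→Band G ($539M) — total 942+940+934+767+539 = $4122M.
Column-greedy (each band in turn goes to its best remaining operator) gives $3256M, worse by 866.
No other one-to-one assignment exceeds $4122M.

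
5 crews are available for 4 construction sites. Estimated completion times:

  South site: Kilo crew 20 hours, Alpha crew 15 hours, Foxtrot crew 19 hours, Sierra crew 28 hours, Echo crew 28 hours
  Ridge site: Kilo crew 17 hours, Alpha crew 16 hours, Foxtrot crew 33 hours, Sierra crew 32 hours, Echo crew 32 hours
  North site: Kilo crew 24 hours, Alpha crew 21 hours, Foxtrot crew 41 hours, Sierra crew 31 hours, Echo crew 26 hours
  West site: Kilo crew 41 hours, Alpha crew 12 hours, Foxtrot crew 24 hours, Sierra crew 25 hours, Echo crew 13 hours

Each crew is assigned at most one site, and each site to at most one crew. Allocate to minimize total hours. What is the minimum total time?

Minimum total: 70 hours

Optimal: Foxtrot crew→South site (19 hours), Kilo crew→Ridge site (17 hours), Alpha crew→North site (21 hours), Echo crew→West site (13 hours) — total 19+17+21+13 = 70 hours.
Min-entry greedy (repeatedly take the single cheapest remaining cell) gives 74 hours, worse by 4.
Next-best assignment: Foxtrot crew→South site, Alpha crew→Ridge site, Kilo crew→North site, Echo crew→West site = 72 hours.
Swapping Kilo crew↔Foxtrot crew (Kilo crew→South site 20 hours, Foxtrot crew→Ridge site 33 hours) adds 17.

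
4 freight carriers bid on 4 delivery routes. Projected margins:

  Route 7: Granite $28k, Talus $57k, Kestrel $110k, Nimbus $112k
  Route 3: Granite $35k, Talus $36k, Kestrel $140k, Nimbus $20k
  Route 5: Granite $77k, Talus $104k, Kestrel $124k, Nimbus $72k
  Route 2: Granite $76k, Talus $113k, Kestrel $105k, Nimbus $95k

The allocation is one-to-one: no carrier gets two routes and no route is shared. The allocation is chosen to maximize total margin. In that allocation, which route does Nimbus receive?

This is the linear assignment problem.
Optimal: Granite→Route 5 ($77k), Talus→Route 2 ($113k), Kestrel→Route 3 ($140k), Nimbus→Route 7 ($112k) — total 77+113+140+112 = $442k.
Column-greedy (each route in turn goes to its best remaining carrier) gives $432k, worse by 10.
Next-best assignment: Granite→Route 2, Talus→Route 5, Kestrel→Route 3, Nimbus→Route 7 = $432k.
Swapping Granite↔Kestrel (Granite→Route 3 $35k, Kestrel→Route 5 $124k) loses 58.
Every other assignment is strictly worse.

Nimbus receives Route 7.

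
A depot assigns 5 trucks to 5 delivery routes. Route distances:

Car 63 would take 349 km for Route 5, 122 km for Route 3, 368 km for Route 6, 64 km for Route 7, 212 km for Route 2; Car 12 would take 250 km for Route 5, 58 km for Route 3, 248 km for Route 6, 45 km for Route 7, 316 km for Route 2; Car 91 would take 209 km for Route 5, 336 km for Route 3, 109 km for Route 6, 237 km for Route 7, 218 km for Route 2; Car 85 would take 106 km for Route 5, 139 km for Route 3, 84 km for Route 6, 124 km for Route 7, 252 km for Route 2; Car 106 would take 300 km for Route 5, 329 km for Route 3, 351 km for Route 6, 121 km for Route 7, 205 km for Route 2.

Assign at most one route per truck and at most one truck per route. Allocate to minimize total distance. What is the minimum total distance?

Optimal: Car 63→Route 7 (64 km), Car 12→Route 3 (58 km), Car 91→Route 6 (109 km), Car 85→Route 5 (106 km), Car 106→Route 2 (205 km) — total 64+58+109+106+205 = 542 km.
Min-entry greedy (repeatedly take the single cheapest remaining cell) gives 665 km, worse by 123.
Next-best assignment: Car 63→Route 3, Car 12→Route 7, Car 91→Route 6, Car 85→Route 5, Car 106→Route 2 = 587 km.

Min total: 542 km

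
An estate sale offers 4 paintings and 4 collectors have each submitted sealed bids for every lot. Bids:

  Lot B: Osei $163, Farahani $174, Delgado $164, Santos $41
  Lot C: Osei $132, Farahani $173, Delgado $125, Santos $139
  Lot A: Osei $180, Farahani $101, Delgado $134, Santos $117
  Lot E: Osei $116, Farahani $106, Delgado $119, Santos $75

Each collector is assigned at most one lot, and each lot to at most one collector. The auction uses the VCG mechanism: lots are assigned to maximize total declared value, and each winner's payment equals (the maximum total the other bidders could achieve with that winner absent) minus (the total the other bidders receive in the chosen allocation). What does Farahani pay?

Farahani pays $45.

Efficient allocation: Osei→Lot A ($180), Farahani→Lot B ($174), Delgado→Lot E ($119), Santos→Lot C ($139); total welfare W = $612.
Farahani receives Lot B at value $174, so the others get W − 174 = $438.
Without Farahani: best allocation of the remaining 3 bidders over all 4 lots is Osei→Lot A ($180), Delgado→Lot B ($164), Santos→Lot C ($139), total $483.
VCG payment = (others' best without Farahani) − (others' welfare with Farahani) = 483 − 438 = $45.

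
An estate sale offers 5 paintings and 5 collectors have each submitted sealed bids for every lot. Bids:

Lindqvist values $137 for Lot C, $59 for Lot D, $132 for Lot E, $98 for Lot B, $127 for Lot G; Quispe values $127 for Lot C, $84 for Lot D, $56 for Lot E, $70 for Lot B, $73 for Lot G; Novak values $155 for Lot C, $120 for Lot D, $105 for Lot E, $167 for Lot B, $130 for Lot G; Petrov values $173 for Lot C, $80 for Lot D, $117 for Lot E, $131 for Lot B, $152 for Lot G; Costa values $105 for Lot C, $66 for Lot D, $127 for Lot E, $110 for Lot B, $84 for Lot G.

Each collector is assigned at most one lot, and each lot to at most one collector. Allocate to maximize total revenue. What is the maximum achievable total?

Treat this as an assignment problem: match each collector to one lot.
Optimal: Lindqvist→Lot G ($127), Quispe→Lot D ($84), Novak→Lot B ($167), Petrov→Lot C ($173), Costa→Lot E ($127) — total 127+84+167+173+127 = $678.
Max-entry greedy (repeatedly take the single best remaining cell) gives $640, worse by 38.
Next-best assignment: Lindqvist→Lot C, Quispe→Lot D, Novak→Lot B, Petrov→Lot G, Costa→Lot E = $667.
Every other assignment is strictly worse.

Max total: $678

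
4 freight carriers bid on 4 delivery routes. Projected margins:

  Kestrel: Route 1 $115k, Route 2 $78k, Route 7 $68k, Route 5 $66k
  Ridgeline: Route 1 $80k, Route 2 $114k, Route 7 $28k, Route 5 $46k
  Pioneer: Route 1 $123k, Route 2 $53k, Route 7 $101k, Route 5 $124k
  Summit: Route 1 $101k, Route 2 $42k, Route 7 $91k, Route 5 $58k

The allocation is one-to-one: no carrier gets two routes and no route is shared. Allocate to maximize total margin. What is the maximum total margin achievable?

This is the linear assignment problem.
Optimal: Kestrel→Route 1 ($115k), Ridgeline→Route 2 ($114k), Pioneer→Route 5 ($124k), Summit→Route 7 ($91k) — total 115+114+124+91 = $444k.
Column-greedy (each route in turn goes to its best remaining carrier) gives $394k, worse by 50.
Next-best assignment: Kestrel→Route 7, Ridgeline→Route 2, Pioneer→Route 5, Summit→Route 1 = $407k.
Swapping Pioneer↔Summit (Pioneer→Route 7 $101k, Summit→Route 5 $58k) loses 56.
Checked against all permutations: $444k is optimal.

Max total: $444k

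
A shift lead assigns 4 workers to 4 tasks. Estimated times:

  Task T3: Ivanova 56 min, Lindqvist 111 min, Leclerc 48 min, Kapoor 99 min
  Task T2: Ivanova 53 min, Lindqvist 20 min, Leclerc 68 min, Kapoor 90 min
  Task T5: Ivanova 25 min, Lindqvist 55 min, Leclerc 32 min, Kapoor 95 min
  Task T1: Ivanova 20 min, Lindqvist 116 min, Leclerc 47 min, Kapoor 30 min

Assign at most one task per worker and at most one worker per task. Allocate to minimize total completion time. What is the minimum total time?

Minimum total: 123 min

Optimal: Ivanova→Task T5 (25 min), Lindqvist→Task T2 (20 min), Leclerc→Task T3 (48 min), Kapoor→Task T1 (30 min) — total 25+20+48+30 = 123 min.
Min-entry greedy (repeatedly take the single cheapest remaining cell) gives 171 min, worse by 48.
Next-best assignment: Ivanova→Task T3, Lindqvist→Task T2, Leclerc→Task T5, Kapoor→Task T1 = 138 min.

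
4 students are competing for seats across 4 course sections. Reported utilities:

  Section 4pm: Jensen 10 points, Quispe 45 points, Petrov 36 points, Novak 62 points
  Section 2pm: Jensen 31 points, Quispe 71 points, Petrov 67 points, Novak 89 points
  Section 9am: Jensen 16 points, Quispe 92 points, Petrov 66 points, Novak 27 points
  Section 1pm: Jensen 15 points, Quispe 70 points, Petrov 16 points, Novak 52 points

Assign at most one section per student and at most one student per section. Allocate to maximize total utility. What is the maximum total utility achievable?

Max total: 236 points

Treat this as an assignment problem: match each student to one section.
Optimal: Jensen→Section 1pm (15 points), Quispe→Section 9am (92 points), Petrov→Section 2pm (67 points), Novak→Section 4pm (62 points) — total 15+92+67+62 = 236 points.
Row-greedy (each student in turn takes its best remaining section) gives 211 points, worse by 25.
Next-best assignment: Jensen→Section 4pm, Quispe→Section 1pm, Petrov→Section 9am, Novak→Section 2pm = 235 points.
Swapping Jensen↔Novak (Jensen→Section 4pm 10 points, Novak→Section 1pm 52 points) loses 15.
Every other assignment is strictly worse.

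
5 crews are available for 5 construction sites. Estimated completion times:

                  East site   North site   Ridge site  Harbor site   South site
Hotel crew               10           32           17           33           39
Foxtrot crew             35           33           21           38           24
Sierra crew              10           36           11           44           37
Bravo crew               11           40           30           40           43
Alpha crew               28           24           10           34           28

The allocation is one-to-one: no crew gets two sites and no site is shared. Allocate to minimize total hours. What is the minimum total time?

Optimal: Hotel crew→Harbor site (33 hours), Foxtrot crew→South site (24 hours), Sierra crew→Ridge site (11 hours), Bravo crew→East site (11 hours), Alpha crew→North site (24 hours) — total 33+24+11+11+24 = 103 hours.
Column-greedy (each site in turn goes to its cheapest remaining crew) gives 126 hours, worse by 23.
Next-best assignment: Hotel crew→East site, Foxtrot crew→South site, Sierra crew→Ridge site, Bravo crew→Harbor site, Alpha crew→North site = 109 hours.

Min total: 103 hours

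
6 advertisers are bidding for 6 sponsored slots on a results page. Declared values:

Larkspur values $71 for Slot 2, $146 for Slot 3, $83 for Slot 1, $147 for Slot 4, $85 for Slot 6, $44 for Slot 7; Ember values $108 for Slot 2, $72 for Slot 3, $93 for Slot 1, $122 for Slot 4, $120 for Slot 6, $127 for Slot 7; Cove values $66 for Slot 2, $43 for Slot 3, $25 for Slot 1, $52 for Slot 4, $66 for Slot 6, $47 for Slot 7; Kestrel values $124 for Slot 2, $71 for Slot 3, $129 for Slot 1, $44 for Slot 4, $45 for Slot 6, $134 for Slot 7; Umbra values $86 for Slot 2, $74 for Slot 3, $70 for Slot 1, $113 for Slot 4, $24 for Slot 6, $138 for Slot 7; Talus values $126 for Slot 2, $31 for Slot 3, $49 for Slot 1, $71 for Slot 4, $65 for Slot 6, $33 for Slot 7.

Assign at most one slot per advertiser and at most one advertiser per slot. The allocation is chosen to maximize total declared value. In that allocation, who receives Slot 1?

Optimal: Larkspur→Slot 3 ($146), Ember→Slot 4 ($122), Cove→Slot 6 ($66), Kestrel→Slot 1 ($129), Umbra→Slot 7 ($138), Talus→Slot 2 ($126) — total 146+122+66+129+138+126 = $727.
Row-greedy (each advertiser in turn takes its best remaining slot) gives $608, worse by 119.
Next-best assignment: Larkspur→Slot 3, Ember→Slot 6, Cove→Slot 4, Kestrel→Slot 1, Umbra→Slot 7, Talus→Slot 2 = $711.
Swapping Talus↔Ember (Talus→Slot 4 $71, Ember→Slot 2 $108) loses 69.
Kestrel's own top slot is Slot 7 ($134), but forcing Kestrel→Slot 7 and reassigning the rest optimally gives only $678 — worse by 49.

Kestrel receives Slot 1.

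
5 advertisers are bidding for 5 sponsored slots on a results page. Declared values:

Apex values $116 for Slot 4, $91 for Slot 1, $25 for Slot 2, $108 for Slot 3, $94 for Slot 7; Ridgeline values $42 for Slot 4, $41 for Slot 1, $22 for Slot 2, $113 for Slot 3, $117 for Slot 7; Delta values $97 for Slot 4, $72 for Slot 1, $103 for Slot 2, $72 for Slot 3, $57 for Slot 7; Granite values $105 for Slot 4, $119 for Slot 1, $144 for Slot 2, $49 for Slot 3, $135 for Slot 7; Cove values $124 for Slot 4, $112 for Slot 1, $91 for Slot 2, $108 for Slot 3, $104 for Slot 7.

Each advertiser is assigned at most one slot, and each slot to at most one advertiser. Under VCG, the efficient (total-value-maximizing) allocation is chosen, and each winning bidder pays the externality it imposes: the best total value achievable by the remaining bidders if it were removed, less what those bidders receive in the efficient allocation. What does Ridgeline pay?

Ridgeline pays $4.

Efficient allocation: Apex→Slot 4 ($116), Ridgeline→Slot 3 ($113), Delta→Slot 2 ($103), Granite→Slot 7 ($135), Cove→Slot 1 ($112); total welfare W = $579.
Ridgeline receives Slot 3 at value $113, so the others get W − 113 = $466.
Without Ridgeline: best allocation of the remaining 4 bidders over all 5 slots is Apex→Slot 3 ($108), Delta→Slot 2 ($103), Granite→Slot 7 ($135), Cove→Slot 4 ($124), total $470.
VCG payment = (others' best without Ridgeline) − (others' welfare with Ridgeline) = 470 − 466 = $4.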